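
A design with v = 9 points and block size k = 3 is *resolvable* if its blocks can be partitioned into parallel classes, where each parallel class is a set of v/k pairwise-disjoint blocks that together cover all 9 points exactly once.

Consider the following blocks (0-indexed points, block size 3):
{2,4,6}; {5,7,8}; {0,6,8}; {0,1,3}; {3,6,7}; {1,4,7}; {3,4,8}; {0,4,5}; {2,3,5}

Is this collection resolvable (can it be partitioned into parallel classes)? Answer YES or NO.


v = 9, block size k = 3, number of blocks = 9.
For resolvability, blocks must partition into parallel classes of size v/k = 3.
Total blocks must therefore be a multiple of 3: 9 = 3·3 + 0 ⇒ divisible ✓.
Consider block {3,6,7}. The only other block(s) in the collection disjoint from it are {0,4,5} — just 1 block(s). Any parallel class containing {3,6,7} would need 2 other blocks each disjoint from it, so no parallel class of size 3 can contain {3,6,7}.
Since every block must belong to some parallel class in a resolution, the collection cannot be partitioned into parallel classes.
Resolvable? NO.

NO


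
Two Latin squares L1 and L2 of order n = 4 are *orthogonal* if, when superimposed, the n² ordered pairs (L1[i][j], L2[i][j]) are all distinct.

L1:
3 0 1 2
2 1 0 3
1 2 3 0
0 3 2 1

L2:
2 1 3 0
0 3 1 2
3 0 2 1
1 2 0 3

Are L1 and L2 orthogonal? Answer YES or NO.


Form the n² = 16 superimposed pairs (L1[i][j], L2[i][j]), row by row (rows and columns indexed from 0):
row 0: (3,2) (0,1) (1,3) (2,0)
row 1: (2,0) (1,3) (0,1) (3,2)
row 2: (1,3) (2,0) (3,2) (0,1)
row 3: (0,1) (3,2) (2,0) (1,3)
Orthogonality requires all 16 pairs distinct.
But the pair (2,0) repeats: cell (0,3) has L1 = 2, L2 = 0, and cell (1,0) has L1 = 2, L2 = 0.
A repeated pair means some other pair never occurs (only 4 distinct pairs out of 16), so the squares are not orthogonal.
Conclusion: NO.

NO


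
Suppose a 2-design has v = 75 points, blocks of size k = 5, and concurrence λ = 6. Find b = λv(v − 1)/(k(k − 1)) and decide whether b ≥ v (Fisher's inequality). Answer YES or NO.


b = λv(v − 1)/(k(k − 1)) = 6·75·74/(5·4) = 33300/20 = 1665.
Compare with v = 75: b ≥ v, so Fisher's inequality holds.

YES


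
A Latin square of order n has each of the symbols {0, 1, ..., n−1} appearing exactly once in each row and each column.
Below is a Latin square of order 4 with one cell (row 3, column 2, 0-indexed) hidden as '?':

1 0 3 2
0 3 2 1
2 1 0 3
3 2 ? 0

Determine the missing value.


Row 3 contains symbols [0, 2, 3] — missing [1].
Column 2 contains symbols [0, 2, 3] — missing [1].
The missing symbol must appear in both missing sets; intersection = [1].
Therefore the hidden value is 1.

Missing value = 1.


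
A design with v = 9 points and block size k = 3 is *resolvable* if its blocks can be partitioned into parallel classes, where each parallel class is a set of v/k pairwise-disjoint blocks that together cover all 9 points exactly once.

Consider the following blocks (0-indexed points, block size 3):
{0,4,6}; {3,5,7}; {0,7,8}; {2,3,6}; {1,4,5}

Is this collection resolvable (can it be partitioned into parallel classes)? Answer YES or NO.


v = 9, block size k = 3, number of blocks = 5.
For resolvability, blocks must partition into parallel classes of size v/k = 3.
Total blocks must therefore be a multiple of 3: 5 = 3·1 + 2 ⇒ not divisible ✗.
Resolvable? NO.

NO


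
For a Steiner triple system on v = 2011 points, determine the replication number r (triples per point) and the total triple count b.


An STS(v) is a 2-(v, 3, 1) BIBD: block size k = 3, λ = 1.
Replication: r(k − 1) = λ(v − 1) ⇒ r·2 = 2011 − 1 = 2010 ⇒ r = 1005.
Block count: b = v(v − 1)/6 = 2011·2010/6 = 4042110/6 = 673685.

r = 1005, b = 673685.


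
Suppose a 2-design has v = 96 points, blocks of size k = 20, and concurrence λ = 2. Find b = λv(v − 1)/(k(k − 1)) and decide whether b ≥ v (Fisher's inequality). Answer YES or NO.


b = λv(v − 1)/(k(k − 1)) = 2·96·95/(20·19) = 18240/380 = 48.
Compare with v = 96: b < v, so Fisher's inequality fails.

NO


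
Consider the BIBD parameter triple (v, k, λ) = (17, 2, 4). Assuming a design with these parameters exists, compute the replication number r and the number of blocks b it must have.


Any 2-(v, k, λ) BIBD satisfies two necessary conditions:
  (i)  Each point sits in r blocks, and counting incidences through any fixed point gives r(k − 1) = λ(v − 1), so r = λ(v − 1)/(k − 1).
  (ii) Total incidences bk = vr, so b = vr/k.
Step 1: r = λ(v − 1)/(k − 1) = 4·(17 − 1)/(2 − 1) = 4·16/1 = 64/1 = 64.
Step 2: b = vr/k = 17·64/2 = 1088/2 = 544.
Check integrality: r = 64 ∈ Z ✓, b = 544 ∈ Z ✓.
(These identities are necessary conditions: they determine r and b for any design with these parameters, but do not by themselves prove that one exists.)

r = 64, b = 544.


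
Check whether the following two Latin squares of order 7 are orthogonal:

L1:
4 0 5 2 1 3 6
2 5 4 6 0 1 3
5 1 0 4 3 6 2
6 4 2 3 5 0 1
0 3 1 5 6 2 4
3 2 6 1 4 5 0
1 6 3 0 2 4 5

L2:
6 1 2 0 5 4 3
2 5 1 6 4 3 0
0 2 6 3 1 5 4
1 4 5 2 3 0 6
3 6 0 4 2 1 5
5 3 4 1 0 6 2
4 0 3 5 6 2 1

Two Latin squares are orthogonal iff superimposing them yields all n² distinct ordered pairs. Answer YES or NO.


Form the n² = 49 superimposed pairs (L1[i][j], L2[i][j]), row by row (rows and columns indexed from 0):
row 0: (4,6) (0,1) (5,2) (2,0) (1,5) (3,4) (6,3)
row 1: (2,2) (5,5) (4,1) (6,6) (0,4) (1,3) (3,0)
row 2: (5,0) (1,2) (0,6) (4,3) (3,1) (6,5) (2,4)
row 3: (6,1) (4,4) (2,5) (3,2) (5,3) (0,0) (1,6)
row 4: (0,3) (3,6) (1,0) (5,4) (6,2) (2,1) (4,5)
row 5: (3,5) (2,3) (6,4) (1,1) (4,0) (5,6) (0,2)
row 6: (1,4) (6,0) (3,3) (0,5) (2,6) (4,2) (5,1)
Orthogonality requires all 49 pairs distinct.
Check by first coordinate: for each symbol s of L1, list the L2 entries in the n cells where L1 = s; they must all differ.
  L1 = 0: L2 entries (in reading order) 1, 4, 6, 0, 3, 2, 5 — all 7 distinct ✓
  L1 = 1: L2 entries (in reading order) 5, 3, 2, 6, 0, 1, 4 — all 7 distinct ✓
  L1 = 2: L2 entries (in reading order) 0, 2, 4, 5, 1, 3, 6 — all 7 distinct ✓
  L1 = 3: L2 entries (in reading order) 4, 0, 1, 2, 6, 5, 3 — all 7 distinct ✓
  L1 = 4: L2 entries (in reading order) 6, 1, 3, 4, 5, 0, 2 — all 7 distinct ✓
  L1 = 5: L2 entries (in reading order) 2, 5, 0, 3, 4, 6, 1 — all 7 distinct ✓
  L1 = 6: L2 entries (in reading order) 3, 6, 5, 1, 2, 4, 0 — all 7 distinct ✓
Every symbol of L1 meets every symbol of L2 exactly once, so all 49 pairs are distinct (49 of 49).
Conclusion: YES.

YES


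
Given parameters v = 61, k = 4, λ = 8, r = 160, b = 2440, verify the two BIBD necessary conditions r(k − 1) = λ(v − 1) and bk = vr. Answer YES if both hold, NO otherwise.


Condition (i): r(k − 1) = 160·3 = 480; λ(v − 1) = 8·60 = 480. Match? YES.
Condition (ii): bk = 2440·4 = 9760; vr = 61·160 = 9760. Match? YES.
Both conditions hold? YES.

YES


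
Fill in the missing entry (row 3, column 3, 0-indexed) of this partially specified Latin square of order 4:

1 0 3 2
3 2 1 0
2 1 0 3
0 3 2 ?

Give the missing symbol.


Row 3 contains symbols [0, 2, 3] — missing [1].
Column 3 contains symbols [0, 2, 3] — missing [1].
The missing symbol must appear in both missing sets; intersection = [1].
Therefore the hidden value is 1.

Missing value = 1.


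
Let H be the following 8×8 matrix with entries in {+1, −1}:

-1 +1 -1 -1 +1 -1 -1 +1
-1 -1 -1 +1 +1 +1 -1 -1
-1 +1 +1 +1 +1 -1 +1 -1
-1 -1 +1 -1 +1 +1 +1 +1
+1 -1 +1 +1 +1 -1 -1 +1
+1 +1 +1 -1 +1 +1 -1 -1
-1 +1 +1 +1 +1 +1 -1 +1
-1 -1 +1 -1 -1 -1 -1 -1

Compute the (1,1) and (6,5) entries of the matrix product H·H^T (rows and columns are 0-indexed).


Row 1 of H: [-1, -1, -1, 1, 1, 1, -1, -1].
Row 5 of H: [1, 1, 1, -1, 1, 1, -1, -1].
Row 6 of H: [-1, 1, 1, 1, 1, 1, -1, 1].
(H·H^T)[1][1] = Σ_j H[1][j]·H[1][j] = (-1)² + (-1)² + (-1)² + (1)² + (1)² + (1)² + (-1)² + (-1)² = 1 + 1 + 1 + 1 + 1 + 1 + 1 + 1 = 8.
(H·H^T)[6][5] = Σ_j H[6][j]·H[5][j] = (-1)·(1) + (1)·(1) + (1)·(1) + (1)·(-1) + (1)·(1) + (1)·(1) + (-1)·(-1) + (1)·(-1) = -1 + 1 + 1 + -1 + 1 + 1 + 1 + -1 = 2.
Rows 6 and 5 are not orthogonal (dot product = 2 ≠ 0), so H is not a Hadamard matrix.

(1,1) entry = 8; (6,5) entry = 2.


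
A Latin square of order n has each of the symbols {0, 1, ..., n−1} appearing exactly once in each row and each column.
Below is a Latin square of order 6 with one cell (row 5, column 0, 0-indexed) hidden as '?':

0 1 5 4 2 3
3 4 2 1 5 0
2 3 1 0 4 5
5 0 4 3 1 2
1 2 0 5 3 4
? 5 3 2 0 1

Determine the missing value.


Row 5 contains symbols [0, 1, 2, 3, 5] — missing [4].
Column 0 contains symbols [0, 1, 2, 3, 5] — missing [4].
The missing symbol must appear in both missing sets; intersection = [4].
Therefore the hidden value is 4.

Missing value = 4.


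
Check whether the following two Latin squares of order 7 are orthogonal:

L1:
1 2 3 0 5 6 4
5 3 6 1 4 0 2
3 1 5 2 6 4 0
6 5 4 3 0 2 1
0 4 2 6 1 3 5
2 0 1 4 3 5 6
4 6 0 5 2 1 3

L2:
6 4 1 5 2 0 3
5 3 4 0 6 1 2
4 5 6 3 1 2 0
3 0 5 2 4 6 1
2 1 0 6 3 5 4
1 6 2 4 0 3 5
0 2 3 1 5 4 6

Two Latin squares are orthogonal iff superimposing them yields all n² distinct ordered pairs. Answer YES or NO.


Form the n² = 49 superimposed pairs (L1[i][j], L2[i][j]), row by row (rows and columns indexed from 0):
row 0: (1,6) (2,4) (3,1) (0,5) (5,2) (6,0) (4,3)
row 1: (5,5) (3,3) (6,4) (1,0) (4,6) (0,1) (2,2)
row 2: (3,4) (1,5) (5,6) (2,3) (6,1) (4,2) (0,0)
row 3: (6,3) (5,0) (4,5) (3,2) (0,4) (2,6) (1,1)
row 4: (0,2) (4,1) (2,0) (6,6) (1,3) (3,5) (5,4)
row 5: (2,1) (0,6) (1,2) (4,4) (3,0) (5,3) (6,5)
row 6: (4,0) (6,2) (0,3) (5,1) (2,5) (1,4) (3,6)
Orthogonality requires all 49 pairs distinct.
Check by first coordinate: for each symbol s of L1, list the L2 entries in the n cells where L1 = s; they must all differ.
  L1 = 0: L2 entries (in reading order) 5, 1, 0, 4, 2, 6, 3 — all 7 distinct ✓
  L1 = 1: L2 entries (in reading order) 6, 0, 5, 1, 3, 2, 4 — all 7 distinct ✓
  L1 = 2: L2 entries (in reading order) 4, 2, 3, 6, 0, 1, 5 — all 7 distinct ✓
  L1 = 3: L2 entries (in reading order) 1, 3, 4, 2, 5, 0, 6 — all 7 distinct ✓
  L1 = 4: L2 entries (in reading order) 3, 6, 2, 5, 1, 4, 0 — all 7 distinct ✓
  L1 = 5: L2 entries (in reading order) 2, 5, 6, 0, 4, 3, 1 — all 7 distinct ✓
  L1 = 6: L2 entries (in reading order) 0, 4, 1, 3, 6, 5, 2 — all 7 distinct ✓
Every symbol of L1 meets every symbol of L2 exactly once, so all 49 pairs are distinct (49 of 49).
Conclusion: YES.

YES


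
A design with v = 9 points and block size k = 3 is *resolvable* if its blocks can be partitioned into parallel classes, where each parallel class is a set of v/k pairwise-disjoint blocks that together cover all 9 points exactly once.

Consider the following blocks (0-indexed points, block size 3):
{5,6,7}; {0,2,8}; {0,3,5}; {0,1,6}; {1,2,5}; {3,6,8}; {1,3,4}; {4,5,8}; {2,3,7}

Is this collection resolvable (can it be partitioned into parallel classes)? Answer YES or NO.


v = 9, block size k = 3, number of blocks = 9.
For resolvability, blocks must partition into parallel classes of size v/k = 3.
Total blocks must therefore be a multiple of 3: 9 = 3·3 + 0 ⇒ divisible ✓.
Consider block {0,3,5}. It intersects every other block in the collection, so no parallel class of size 3 can contain it.
Since every block must belong to some parallel class in a resolution, the collection cannot be partitioned into parallel classes.
Resolvable? NO.

NO


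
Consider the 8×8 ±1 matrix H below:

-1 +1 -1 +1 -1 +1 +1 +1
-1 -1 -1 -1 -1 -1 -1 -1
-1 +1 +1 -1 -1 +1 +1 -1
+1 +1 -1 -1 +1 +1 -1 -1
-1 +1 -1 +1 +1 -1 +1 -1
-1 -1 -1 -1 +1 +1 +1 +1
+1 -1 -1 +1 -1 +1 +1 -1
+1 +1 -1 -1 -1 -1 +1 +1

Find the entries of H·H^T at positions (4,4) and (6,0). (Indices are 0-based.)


Row 0 of H: [-1, 1, -1, 1, -1, 1, 1, 1].
Row 4 of H: [-1, 1, -1, 1, 1, -1, 1, -1].
Row 6 of H: [1, -1, -1, 1, -1, 1, 1, -1].
(H·H^T)[4][4] = Σ_j H[4][j]·H[4][j] = (-1)² + (1)² + (-1)² + (1)² + (1)² + (-1)² + (1)² + (-1)² = 1 + 1 + 1 + 1 + 1 + 1 + 1 + 1 = 8.
(H·H^T)[6][0] = Σ_j H[6][j]·H[0][j] = (1)·(-1) + (-1)·(1) + (-1)·(-1) + (1)·(1) + (-1)·(-1) + (1)·(1) + (1)·(1) + (-1)·(1) = -1 + -1 + 1 + 1 + 1 + 1 + 1 + -1 = 2.
Rows 6 and 0 are not orthogonal (dot product = 2 ≠ 0), so H is not a Hadamard matrix.

(4,4) entry = 8; (6,0) entry = 2.


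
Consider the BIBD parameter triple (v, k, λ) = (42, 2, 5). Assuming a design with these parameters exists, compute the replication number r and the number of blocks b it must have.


Any 2-(v, k, λ) BIBD satisfies two necessary conditions:
  (i)  Each point sits in r blocks, and counting incidences through any fixed point gives r(k − 1) = λ(v − 1), so r = λ(v − 1)/(k − 1).
  (ii) Total incidences bk = vr, so b = vr/k.
Step 1: r = λ(v − 1)/(k − 1) = 5·(42 − 1)/(2 − 1) = 5·41/1 = 205/1 = 205.
Step 2: b = vr/k = 42·205/2 = 8610/2 = 4305.
Check integrality: r = 205 ∈ Z ✓, b = 4305 ∈ Z ✓.
(These identities are necessary conditions: they determine r and b for any design with these parameters, but do not by themselves prove that one exists.)

r = 205, b = 4305.


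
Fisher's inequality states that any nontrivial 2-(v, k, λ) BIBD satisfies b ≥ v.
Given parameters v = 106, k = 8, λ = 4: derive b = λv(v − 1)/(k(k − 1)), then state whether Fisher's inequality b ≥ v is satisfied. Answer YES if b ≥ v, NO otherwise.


r = λ(v − 1)/(k − 1) = 4·105/7 = 60.
b = vr/k = 106·60/8 = 795.
Fisher's inequality: b ≥ v ⇔ 795 ≥ 106? YES.

YES


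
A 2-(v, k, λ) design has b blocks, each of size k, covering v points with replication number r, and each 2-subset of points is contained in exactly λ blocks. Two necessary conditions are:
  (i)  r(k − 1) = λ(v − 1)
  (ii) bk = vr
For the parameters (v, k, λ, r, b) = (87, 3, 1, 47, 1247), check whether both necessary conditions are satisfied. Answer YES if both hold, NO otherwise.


Condition (i): r(k − 1) = 47·2 = 94; λ(v − 1) = 1·86 = 86. Match? NO.
Condition (ii): bk = 1247·3 = 3741; vr = 87·47 = 4089. Match? NO.
Both conditions hold? NO.

NO


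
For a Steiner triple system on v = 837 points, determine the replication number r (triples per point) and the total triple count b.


An STS(v) is a 2-(v, 3, 1) BIBD: block size k = 3, λ = 1.
Replication: r(k − 1) = λ(v − 1) ⇒ r·2 = 837 − 1 = 836 ⇒ r = 418.
Block count: bk = vr ⇒ b·3 = 837·418 = 349866 ⇒ b = 116622.
(Check via b = v(v − 1)/6 = 837·836/6 = 699732/6 = 116622.)

r = 418, b = 116622.


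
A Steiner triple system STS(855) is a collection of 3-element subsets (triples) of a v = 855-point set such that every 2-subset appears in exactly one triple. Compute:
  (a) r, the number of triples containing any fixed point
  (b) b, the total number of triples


An STS(v) is a 2-(v, 3, 1) BIBD: block size k = 3, λ = 1.
Replication: r(k − 1) = λ(v − 1) ⇒ r·2 = 855 − 1 = 854 ⇒ r = 427.
Block count: bk = vr ⇒ b·3 = 855·427 = 365085 ⇒ b = 121695.

r = 427, b = 121695.


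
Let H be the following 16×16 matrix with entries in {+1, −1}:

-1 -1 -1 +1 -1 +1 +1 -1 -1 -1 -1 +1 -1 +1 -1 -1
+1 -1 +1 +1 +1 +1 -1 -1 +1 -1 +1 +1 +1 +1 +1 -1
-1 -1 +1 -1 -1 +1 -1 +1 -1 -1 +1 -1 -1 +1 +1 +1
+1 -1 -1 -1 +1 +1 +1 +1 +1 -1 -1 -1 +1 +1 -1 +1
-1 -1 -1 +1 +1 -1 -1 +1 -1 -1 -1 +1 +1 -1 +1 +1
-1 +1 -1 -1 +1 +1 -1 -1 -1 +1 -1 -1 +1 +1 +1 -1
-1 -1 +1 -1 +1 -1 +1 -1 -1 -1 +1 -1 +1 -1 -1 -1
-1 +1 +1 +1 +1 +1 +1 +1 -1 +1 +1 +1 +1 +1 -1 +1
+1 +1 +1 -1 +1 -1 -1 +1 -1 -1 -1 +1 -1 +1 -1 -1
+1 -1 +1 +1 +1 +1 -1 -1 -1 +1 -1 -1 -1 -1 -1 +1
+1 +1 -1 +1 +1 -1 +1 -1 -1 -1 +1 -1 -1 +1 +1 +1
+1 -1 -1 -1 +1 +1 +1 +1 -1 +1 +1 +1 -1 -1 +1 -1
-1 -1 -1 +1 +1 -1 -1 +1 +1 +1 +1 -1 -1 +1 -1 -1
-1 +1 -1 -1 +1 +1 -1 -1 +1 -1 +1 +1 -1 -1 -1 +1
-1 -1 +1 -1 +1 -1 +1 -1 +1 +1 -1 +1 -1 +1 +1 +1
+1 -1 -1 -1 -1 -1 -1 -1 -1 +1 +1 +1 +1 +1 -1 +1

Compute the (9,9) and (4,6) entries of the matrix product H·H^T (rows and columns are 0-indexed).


Row 4 of H: [-1, -1, -1, 1, 1, -1, -1, 1, -1, -1, -1, 1, 1, -1, 1, 1].
Row 6 of H: [-1, -1, 1, -1, 1, -1, 1, -1, -1, -1, 1, -1, 1, -1, -1, -1].
Row 9 of H: [1, -1, 1, 1, 1, 1, -1, -1, -1, 1, -1, -1, -1, -1, -1, 1].
(H·H^T)[9][9] = Σ_j H[9][j]·H[9][j] = (1)² + (-1)² + (1)² + (1)² + (1)² + (1)² + (-1)² + (-1)² + (-1)² + (1)² + (-1)² + (-1)² + (-1)² + (-1)² + (-1)² + (1)² = 1 + 1 + 1 + 1 + 1 + 1 + 1 + 1 + 1 + 1 + 1 + 1 + 1 + 1 + 1 + 1 = 16.
(H·H^T)[4][6] = Σ_j H[4][j]·H[6][j] = (-1)·(-1) + (-1)·(-1) + (-1)·(1) + (1)·(-1) + (1)·(1) + (-1)·(-1) + (-1)·(1) + (1)·(-1) + (-1)·(-1) + (-1)·(-1) + (-1)·(1) + (1)·(-1) + (1)·(1) + (-1)·(-1) + (1)·(-1) + (1)·(-1) = 1 + 1 + -1 + -1 + 1 + 1 + -1 + -1 + 1 + 1 + -1 + -1 + 1 + 1 + -1 + -1 = 0.
So rows 4 and 6 are orthogonal; the diagonal entry equals n = 16.

(9,9) entry = 16; (4,6) entry = 0.


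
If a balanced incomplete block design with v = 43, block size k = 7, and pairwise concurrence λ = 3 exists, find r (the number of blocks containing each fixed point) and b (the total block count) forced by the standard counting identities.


Any 2-(v, k, λ) BIBD satisfies two necessary conditions:
  (i)  Each point sits in r blocks, and counting incidences through any fixed point gives r(k − 1) = λ(v − 1), so r = λ(v − 1)/(k − 1).
  (ii) Total incidences bk = vr, so b = vr/k.
Step 1: r = λ(v − 1)/(k − 1) = 3·(43 − 1)/(7 − 1) = 3·42/6 = 126/6 = 21.
Step 2: b = vr/k = 43·21/7 = 903/7 = 129.
Check integrality: r = 21 ∈ Z ✓, b = 129 ∈ Z ✓.
(These identities are necessary conditions: they determine r and b for any design with these parameters, but do not by themselves prove that one exists.)

r = 21, b = 129.


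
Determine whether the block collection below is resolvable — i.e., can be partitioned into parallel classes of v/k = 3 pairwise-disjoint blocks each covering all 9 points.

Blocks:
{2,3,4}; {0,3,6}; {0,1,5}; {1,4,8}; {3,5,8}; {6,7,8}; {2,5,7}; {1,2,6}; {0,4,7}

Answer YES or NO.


v = 9, block size k = 3, number of blocks = 9.
For resolvability, blocks must partition into parallel classes of size v/k = 3.
Total blocks must therefore be a multiple of 3: 9 = 3·3 + 0 ⇒ divisible ✓.
Greedy packing gives 3 candidate class(es). Each should be a full parallel class (size 3, covers all 9 points).
  Class 1 (3 blocks): {2,3,4}; {0,1,5}; {6,7,8}. Points covered: [0, 1, 2, 3, 4, 5, 6, 7, 8].
  Class 2 (3 blocks): {0,3,6}; {1,4,8}; {2,5,7}. Points covered: [0, 1, 2, 3, 4, 5, 6, 7, 8].
  Class 3 (3 blocks): {3,5,8}; {1,2,6}; {0,4,7}. Points covered: [0, 1, 2, 3, 4, 5, 6, 7, 8].
All classes full (size 3)? YES. All classes cover every point? YES.
Resolvable? YES.

YES


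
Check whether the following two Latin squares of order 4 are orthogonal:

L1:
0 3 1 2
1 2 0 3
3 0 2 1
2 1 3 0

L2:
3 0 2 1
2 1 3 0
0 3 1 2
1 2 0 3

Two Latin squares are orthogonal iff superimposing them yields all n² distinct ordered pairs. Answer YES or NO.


Form the n² = 16 superimposed pairs (L1[i][j], L2[i][j]), row by row (rows and columns indexed from 0):
row 0: (0,3) (3,0) (1,2) (2,1)
row 1: (1,2) (2,1) (0,3) (3,0)
row 2: (3,0) (0,3) (2,1) (1,2)
row 3: (2,1) (1,2) (3,0) (0,3)
Orthogonality requires all 16 pairs distinct.
But the pair (1,2) repeats: cell (0,2) has L1 = 1, L2 = 2, and cell (1,0) has L1 = 1, L2 = 2.
A repeated pair means some other pair never occurs (only 4 distinct pairs out of 16), so the squares are not orthogonal.
Conclusion: NO.

NO


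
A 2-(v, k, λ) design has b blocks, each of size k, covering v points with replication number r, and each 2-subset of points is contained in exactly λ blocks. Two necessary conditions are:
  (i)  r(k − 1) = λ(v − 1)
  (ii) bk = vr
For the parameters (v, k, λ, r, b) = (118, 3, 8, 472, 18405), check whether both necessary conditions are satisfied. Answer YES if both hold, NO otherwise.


Condition (i): r(k − 1) = 472·2 = 944; λ(v − 1) = 8·117 = 936. Match? NO.
Condition (ii): bk = 18405·3 = 55215; vr = 118·472 = 55696. Match? NO.
Both conditions hold? NO.

NO


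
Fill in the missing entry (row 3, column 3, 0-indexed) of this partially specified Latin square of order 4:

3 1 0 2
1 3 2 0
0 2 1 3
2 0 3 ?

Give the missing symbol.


Row 3 contains symbols [0, 2, 3] — missing [1].
Column 3 contains symbols [0, 2, 3] — missing [1].
The missing symbol must appear in both missing sets; intersection = [1].
Therefore the hidden value is 1.

Missing value = 1.


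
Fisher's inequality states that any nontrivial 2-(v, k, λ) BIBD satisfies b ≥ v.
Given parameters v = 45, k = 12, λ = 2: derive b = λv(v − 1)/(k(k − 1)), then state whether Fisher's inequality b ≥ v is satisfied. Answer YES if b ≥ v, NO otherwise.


b = λv(v − 1)/(k(k − 1)) = 2·45·44/(12·11) = 3960/132 = 30.
Compare with v = 45: b < v, so Fisher's inequality fails.

NO


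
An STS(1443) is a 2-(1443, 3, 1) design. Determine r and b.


An STS(v) is a 2-(v, 3, 1) BIBD: block size k = 3, λ = 1.
Replication: r(k − 1) = λ(v − 1) ⇒ r·2 = 1443 − 1 = 1442 ⇒ r = 721.
Block count: bk = vr ⇒ b·3 = 1443·721 = 1040403 ⇒ b = 346801.
(Check via b = v(v − 1)/6 = 1443·1442/6 = 2080806/6 = 346801.)

r = 721, b = 346801.


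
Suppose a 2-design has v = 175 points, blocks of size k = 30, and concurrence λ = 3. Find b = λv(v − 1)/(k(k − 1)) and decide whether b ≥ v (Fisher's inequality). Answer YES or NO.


b = λv(v − 1)/(k(k − 1)) = 3·175·174/(30·29) = 91350/870 = 105.
Compare with v = 175: b < v, so Fisher's inequality fails.

NO


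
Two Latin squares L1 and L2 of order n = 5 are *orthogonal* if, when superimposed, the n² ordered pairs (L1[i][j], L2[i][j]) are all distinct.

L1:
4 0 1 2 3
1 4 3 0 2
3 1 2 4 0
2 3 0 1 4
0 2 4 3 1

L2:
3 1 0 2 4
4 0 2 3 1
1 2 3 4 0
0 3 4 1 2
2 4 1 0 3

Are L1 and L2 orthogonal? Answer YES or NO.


Form the n² = 25 superimposed pairs (L1[i][j], L2[i][j]), row by row (rows and columns indexed from 0):
row 0: (4,3) (0,1) (1,0) (2,2) (3,4)
row 1: (1,4) (4,0) (3,2) (0,3) (2,1)
row 2: (3,1) (1,2) (2,3) (4,4) (0,0)
row 3: (2,0) (3,3) (0,4) (1,1) (4,2)
row 4: (0,2) (2,4) (4,1) (3,0) (1,3)
Orthogonality requires all 25 pairs distinct.
Check by first coordinate: for each symbol s of L1, list the L2 entries in the n cells where L1 = s; they must all differ.
  L1 = 0: L2 entries (in reading order) 1, 3, 0, 4, 2 — all 5 distinct ✓
  L1 = 1: L2 entries (in reading order) 0, 4, 2, 1, 3 — all 5 distinct ✓
  L1 = 2: L2 entries (in reading order) 2, 1, 3, 0, 4 — all 5 distinct ✓
  L1 = 3: L2 entries (in reading order) 4, 2, 1, 3, 0 — all 5 distinct ✓
  L1 = 4: L2 entries (in reading order) 3, 0, 4, 2, 1 — all 5 distinct ✓
Every symbol of L1 meets every symbol of L2 exactly once, so all 25 pairs are distinct (25 of 25).
Conclusion: YES.

YES


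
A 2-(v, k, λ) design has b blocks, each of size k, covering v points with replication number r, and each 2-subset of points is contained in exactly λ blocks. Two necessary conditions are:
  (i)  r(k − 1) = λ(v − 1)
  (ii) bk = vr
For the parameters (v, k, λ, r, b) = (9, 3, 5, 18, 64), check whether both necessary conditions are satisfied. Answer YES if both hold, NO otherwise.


Condition (i): r(k − 1) = 18·2 = 36; λ(v − 1) = 5·8 = 40. Match? NO.
Condition (ii): bk = 64·3 = 192; vr = 9·18 = 162. Match? NO.
Both conditions hold? NO.

NO


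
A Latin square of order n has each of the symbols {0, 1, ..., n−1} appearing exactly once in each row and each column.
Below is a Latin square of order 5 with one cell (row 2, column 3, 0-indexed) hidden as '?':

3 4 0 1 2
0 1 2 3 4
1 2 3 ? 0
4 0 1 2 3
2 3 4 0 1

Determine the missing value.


Row 2 contains symbols [0, 1, 2, 3] — missing [4].
Column 3 contains symbols [0, 1, 2, 3] — missing [4].
The missing symbol must appear in both missing sets; intersection = [4].
Therefore the hidden value is 4.

Missing value = 4.


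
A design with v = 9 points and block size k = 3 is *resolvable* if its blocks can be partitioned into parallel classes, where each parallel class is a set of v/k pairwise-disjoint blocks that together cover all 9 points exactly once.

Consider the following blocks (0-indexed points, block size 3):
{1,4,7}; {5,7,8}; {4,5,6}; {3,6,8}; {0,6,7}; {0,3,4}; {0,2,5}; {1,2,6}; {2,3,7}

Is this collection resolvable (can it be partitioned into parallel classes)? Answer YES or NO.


v = 9, block size k = 3, number of blocks = 9.
For resolvability, blocks must partition into parallel classes of size v/k = 3.
Total blocks must therefore be a multiple of 3: 9 = 3·3 + 0 ⇒ divisible ✓.
Consider block {4,5,6}. The only other block(s) in the collection disjoint from it are {2,3,7} — just 1 block(s). Any parallel class containing {4,5,6} would need 2 other blocks each disjoint from it, so no parallel class of size 3 can contain {4,5,6}.
Since every block must belong to some parallel class in a resolution, the collection cannot be partitioned into parallel classes.
Resolvable? NO.

NO


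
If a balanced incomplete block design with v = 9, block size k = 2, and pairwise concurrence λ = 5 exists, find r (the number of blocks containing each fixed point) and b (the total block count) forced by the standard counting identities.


Any 2-(v, k, λ) BIBD satisfies two necessary conditions:
  (i)  Each point sits in r blocks, and counting incidences through any fixed point gives r(k − 1) = λ(v − 1), so r = λ(v − 1)/(k − 1).
  (ii) Total incidences bk = vr, so b = vr/k.
Step 1: r = λ(v − 1)/(k − 1) = 5·(9 − 1)/(2 − 1) = 5·8/1 = 40/1 = 40.
Step 2: b = vr/k = 9·40/2 = 360/2 = 180.
Check integrality: r = 40 ∈ Z ✓, b = 180 ∈ Z ✓.
(These identities are necessary conditions: they determine r and b for any design with these parameters, but do not by themselves prove that one exists.)

r = 40, b = 180.


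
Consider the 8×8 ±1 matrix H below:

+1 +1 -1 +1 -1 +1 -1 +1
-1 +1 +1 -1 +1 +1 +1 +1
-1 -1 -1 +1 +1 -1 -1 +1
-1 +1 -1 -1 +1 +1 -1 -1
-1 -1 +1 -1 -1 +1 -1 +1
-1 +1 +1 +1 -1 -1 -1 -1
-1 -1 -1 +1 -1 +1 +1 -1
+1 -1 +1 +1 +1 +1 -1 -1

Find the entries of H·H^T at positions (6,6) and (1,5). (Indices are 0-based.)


Row 1 of H: [-1, 1, 1, -1, 1, 1, 1, 1].
Row 5 of H: [-1, 1, 1, 1, -1, -1, -1, -1].
Row 6 of H: [-1, -1, -1, 1, -1, 1, 1, -1].
(H·H^T)[6][6] = Σ_j H[6][j]·H[6][j] = (-1)² + (-1)² + (-1)² + (1)² + (-1)² + (1)² + (1)² + (-1)² = 1 + 1 + 1 + 1 + 1 + 1 + 1 + 1 = 8.
(H·H^T)[1][5] = Σ_j H[1][j]·H[5][j] = (-1)·(-1) + (1)·(1) + (1)·(1) + (-1)·(1) + (1)·(-1) + (1)·(-1) + (1)·(-1) + (1)·(-1) = 1 + 1 + 1 + -1 + -1 + -1 + -1 + -1 = -2.
Rows 1 and 5 are not orthogonal (dot product = -2 ≠ 0), so H is not a Hadamard matrix.

(6,6) entry = 8; (1,5) entry = -2.


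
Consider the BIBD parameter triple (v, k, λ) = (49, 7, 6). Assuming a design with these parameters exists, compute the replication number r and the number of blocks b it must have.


Any 2-(v, k, λ) BIBD satisfies two necessary conditions:
  (i)  Each point sits in r blocks, and counting incidences through any fixed point gives r(k − 1) = λ(v − 1), so r = λ(v − 1)/(k − 1).
  (ii) Total incidences bk = vr, so b = vr/k.
Step 1: r = λ(v − 1)/(k − 1) = 6·(49 − 1)/(7 − 1) = 6·48/6 = 288/6 = 48.
Step 2: b = vr/k = 49·48/7 = 2352/7 = 336.
Check integrality: r = 48 ∈ Z ✓, b = 336 ∈ Z ✓.
(These identities are necessary conditions: they determine r and b for any design with these parameters, but do not by themselves prove that one exists.)

r = 48, b = 336.


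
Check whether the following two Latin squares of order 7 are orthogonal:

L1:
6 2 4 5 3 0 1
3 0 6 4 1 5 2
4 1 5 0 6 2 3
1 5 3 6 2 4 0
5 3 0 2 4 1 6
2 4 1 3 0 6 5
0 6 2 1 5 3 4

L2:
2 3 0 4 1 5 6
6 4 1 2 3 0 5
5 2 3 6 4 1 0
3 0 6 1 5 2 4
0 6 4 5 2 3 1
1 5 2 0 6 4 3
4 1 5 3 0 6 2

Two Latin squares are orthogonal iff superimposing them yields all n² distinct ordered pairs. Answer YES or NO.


Form the n² = 49 superimposed pairs (L1[i][j], L2[i][j]), row by row (rows and columns indexed from 0):
row 0: (6,2) (2,3) (4,0) (5,4) (3,1) (0,5) (1,6)
row 1: (3,6) (0,4) (6,1) (4,2) (1,3) (5,0) (2,5)
row 2: (4,5) (1,2) (5,3) (0,6) (6,4) (2,1) (3,0)
row 3: (1,3) (5,0) (3,6) (6,1) (2,5) (4,2) (0,4)
row 4: (5,0) (3,6) (0,4) (2,5) (4,2) (1,3) (6,1)
row 5: (2,1) (4,5) (1,2) (3,0) (0,6) (6,4) (5,3)
row 6: (0,4) (6,1) (2,5) (1,3) (5,0) (3,6) (4,2)
Orthogonality requires all 49 pairs distinct.
But the pair (1,3) repeats: cell (1,4) has L1 = 1, L2 = 3, and cell (3,0) has L1 = 1, L2 = 3.
A repeated pair means some other pair never occurs (only 21 distinct pairs out of 49), so the squares are not orthogonal.
Conclusion: NO.

NO


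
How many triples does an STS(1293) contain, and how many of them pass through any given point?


An STS(v) is a 2-(v, 3, 1) BIBD: block size k = 3, λ = 1.
Replication: r(k − 1) = λ(v − 1) ⇒ r·2 = 1293 − 1 = 1292 ⇒ r = 646.
Block count: b = v(v − 1)/6 = 1293·1292/6 = 1670556/6 = 278426.

r = 646, b = 278426.


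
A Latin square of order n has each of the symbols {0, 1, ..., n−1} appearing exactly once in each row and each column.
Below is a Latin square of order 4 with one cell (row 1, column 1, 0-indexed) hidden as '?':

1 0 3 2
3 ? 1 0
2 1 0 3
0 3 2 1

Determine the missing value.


Row 1 contains symbols [0, 1, 3] — missing [2].
Column 1 contains symbols [0, 1, 3] — missing [2].
The missing symbol must appear in both missing sets; intersection = [2].
Therefore the hidden value is 2.

Missing value = 2.


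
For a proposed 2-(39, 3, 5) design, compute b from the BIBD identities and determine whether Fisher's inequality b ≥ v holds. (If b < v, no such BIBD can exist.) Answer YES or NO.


r = λ(v − 1)/(k − 1) = 5·38/2 = 95.
b = vr/k = 39·95/3 = 1235.
Fisher's inequality: b ≥ v ⇔ 1235 ≥ 39? YES.

YES


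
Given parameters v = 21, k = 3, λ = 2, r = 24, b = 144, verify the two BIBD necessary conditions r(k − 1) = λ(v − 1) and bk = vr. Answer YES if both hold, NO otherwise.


Condition (i): r(k − 1) = 24·2 = 48; λ(v − 1) = 2·20 = 40. Match? NO.
Condition (ii): bk = 144·3 = 432; vr = 21·24 = 504. Match? NO.
Both conditions hold? NO.

NO


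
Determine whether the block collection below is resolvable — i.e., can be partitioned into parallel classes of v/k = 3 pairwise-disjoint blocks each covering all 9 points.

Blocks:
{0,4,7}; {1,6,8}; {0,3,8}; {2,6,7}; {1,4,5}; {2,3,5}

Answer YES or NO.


v = 9, block size k = 3, number of blocks = 6.
For resolvability, blocks must partition into parallel classes of size v/k = 3.
Total blocks must therefore be a multiple of 3: 6 = 3·2 + 0 ⇒ divisible ✓.
Greedy packing gives 2 candidate class(es). Each should be a full parallel class (size 3, covers all 9 points).
  Class 1 (3 blocks): {0,4,7}; {1,6,8}; {2,3,5}. Points covered: [0, 1, 2, 3, 4, 5, 6, 7, 8].
  Class 2 (3 blocks): {0,3,8}; {2,6,7}; {1,4,5}. Points covered: [0, 1, 2, 3, 4, 5, 6, 7, 8].
All classes full (size 3)? YES. All classes cover every point? YES.
Resolvable? YES.

YES


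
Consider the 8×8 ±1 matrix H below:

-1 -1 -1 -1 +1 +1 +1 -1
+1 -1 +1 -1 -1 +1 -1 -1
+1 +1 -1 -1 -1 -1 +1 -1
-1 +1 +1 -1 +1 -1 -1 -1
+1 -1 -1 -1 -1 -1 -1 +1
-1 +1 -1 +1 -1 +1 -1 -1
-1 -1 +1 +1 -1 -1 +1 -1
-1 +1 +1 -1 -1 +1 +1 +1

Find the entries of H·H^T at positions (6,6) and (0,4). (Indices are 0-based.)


Row 0 of H: [-1, -1, -1, -1, 1, 1, 1, -1].
Row 4 of H: [1, -1, -1, -1, -1, -1, -1, 1].
Row 6 of H: [-1, -1, 1, 1, -1, -1, 1, -1].
(H·H^T)[6][6] = Σ_j H[6][j]·H[6][j] = (-1)² + (-1)² + (1)² + (1)² + (-1)² + (-1)² + (1)² + (-1)² = 1 + 1 + 1 + 1 + 1 + 1 + 1 + 1 = 8.
(H·H^T)[0][4] = Σ_j H[0][j]·H[4][j] = (-1)·(1) + (-1)·(-1) + (-1)·(-1) + (-1)·(-1) + (1)·(-1) + (1)·(-1) + (1)·(-1) + (-1)·(1) = -1 + 1 + 1 + 1 + -1 + -1 + -1 + -1 = -2.
Rows 0 and 4 are not orthogonal (dot product = -2 ≠ 0), so H is not a Hadamard matrix.

(6,6) entry = 8; (0,4) entry = -2.


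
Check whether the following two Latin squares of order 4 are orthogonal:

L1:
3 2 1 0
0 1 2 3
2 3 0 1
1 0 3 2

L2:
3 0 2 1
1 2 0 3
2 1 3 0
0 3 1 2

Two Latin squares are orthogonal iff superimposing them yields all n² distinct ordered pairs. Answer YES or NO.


Form the n² = 16 superimposed pairs (L1[i][j], L2[i][j]), row by row (rows and columns indexed from 0):
row 0: (3,3) (2,0) (1,2) (0,1)
row 1: (0,1) (1,2) (2,0) (3,3)
row 2: (2,2) (3,1) (0,3) (1,0)
row 3: (1,0) (0,3) (3,1) (2,2)
Orthogonality requires all 16 pairs distinct.
But the pair (0,1) repeats: cell (0,3) has L1 = 0, L2 = 1, and cell (1,0) has L1 = 0, L2 = 1.
A repeated pair means some other pair never occurs (only 8 distinct pairs out of 16), so the squares are not orthogonal.
Conclusion: NO.

NO


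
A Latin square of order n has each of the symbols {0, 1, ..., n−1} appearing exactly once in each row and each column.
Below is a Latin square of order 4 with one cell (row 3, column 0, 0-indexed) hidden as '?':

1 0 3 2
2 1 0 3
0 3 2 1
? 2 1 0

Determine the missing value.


Row 3 contains symbols [0, 1, 2] — missing [3].
Column 0 contains symbols [0, 1, 2] — missing [3].
The missing symbol must appear in both missing sets; intersection = [3].
Therefore the hidden value is 3.

Missing value = 3.


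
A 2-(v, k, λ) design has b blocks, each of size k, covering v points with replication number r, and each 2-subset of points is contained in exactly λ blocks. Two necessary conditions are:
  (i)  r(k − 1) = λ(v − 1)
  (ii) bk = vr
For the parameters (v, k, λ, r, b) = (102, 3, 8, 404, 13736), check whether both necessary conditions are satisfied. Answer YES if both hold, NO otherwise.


Condition (i): r(k − 1) = 404·2 = 808; λ(v − 1) = 8·101 = 808. Match? YES.
Condition (ii): bk = 13736·3 = 41208; vr = 102·404 = 41208. Match? YES.
Both conditions hold? YES.

YES


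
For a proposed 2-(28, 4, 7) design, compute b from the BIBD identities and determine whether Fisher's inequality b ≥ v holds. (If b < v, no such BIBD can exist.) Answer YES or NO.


b = λv(v − 1)/(k(k − 1)) = 7·28·27/(4·3) = 5292/12 = 441.
Compare with v = 28: b ≥ v, so Fisher's inequality holds.

YES


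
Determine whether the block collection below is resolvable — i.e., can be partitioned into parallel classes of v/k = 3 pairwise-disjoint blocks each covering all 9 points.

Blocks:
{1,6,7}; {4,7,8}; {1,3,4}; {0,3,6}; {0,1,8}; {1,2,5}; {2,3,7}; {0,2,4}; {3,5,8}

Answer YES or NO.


v = 9, block size k = 3, number of blocks = 9.
For resolvability, blocks must partition into parallel classes of size v/k = 3.
Total blocks must therefore be a multiple of 3: 9 = 3·3 + 0 ⇒ divisible ✓.
Consider block {1,3,4}. It intersects every other block in the collection, so no parallel class of size 3 can contain it.
Since every block must belong to some parallel class in a resolution, the collection cannot be partitioned into parallel classes.
Resolvable? NO.

NO


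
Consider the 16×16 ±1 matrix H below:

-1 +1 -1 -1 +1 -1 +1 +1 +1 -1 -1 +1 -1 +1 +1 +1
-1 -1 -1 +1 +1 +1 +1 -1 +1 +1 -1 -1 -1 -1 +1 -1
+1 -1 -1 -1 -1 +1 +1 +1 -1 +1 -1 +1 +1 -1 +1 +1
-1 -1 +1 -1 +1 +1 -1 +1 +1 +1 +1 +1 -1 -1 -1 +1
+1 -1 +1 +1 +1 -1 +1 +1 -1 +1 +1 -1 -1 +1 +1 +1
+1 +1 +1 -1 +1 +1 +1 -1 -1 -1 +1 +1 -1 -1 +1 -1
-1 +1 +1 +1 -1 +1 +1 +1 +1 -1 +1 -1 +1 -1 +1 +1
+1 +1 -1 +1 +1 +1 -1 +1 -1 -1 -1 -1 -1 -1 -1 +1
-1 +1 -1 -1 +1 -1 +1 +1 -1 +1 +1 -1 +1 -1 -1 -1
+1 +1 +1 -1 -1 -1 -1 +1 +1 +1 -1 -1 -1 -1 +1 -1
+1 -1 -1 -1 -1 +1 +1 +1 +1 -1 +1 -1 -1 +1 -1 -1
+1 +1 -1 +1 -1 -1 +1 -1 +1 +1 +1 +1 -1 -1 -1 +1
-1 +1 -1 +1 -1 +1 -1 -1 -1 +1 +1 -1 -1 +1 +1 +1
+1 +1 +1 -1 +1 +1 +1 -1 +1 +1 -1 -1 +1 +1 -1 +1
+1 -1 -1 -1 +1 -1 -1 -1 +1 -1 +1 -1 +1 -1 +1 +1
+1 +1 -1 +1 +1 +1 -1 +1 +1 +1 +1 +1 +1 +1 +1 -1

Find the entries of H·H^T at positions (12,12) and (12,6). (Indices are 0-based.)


Row 6 of H: [-1, 1, 1, 1, -1, 1, 1, 1, 1, -1, 1, -1, 1, -1, 1, 1].
Row 12 of H: [-1, 1, -1, 1, -1, 1, -1, -1, -1, 1, 1, -1, -1, 1, 1, 1].
(H·H^T)[12][12] = Σ_j H[12][j]·H[12][j] = (-1)² + (1)² + (-1)² + (1)² + (-1)² + (1)² + (-1)² + (-1)² + (-1)² + (1)² + (1)² + (-1)² + (-1)² + (1)² + (1)² + (1)² = 1 + 1 + 1 + 1 + 1 + 1 + 1 + 1 + 1 + 1 + 1 + 1 + 1 + 1 + 1 + 1 = 16.
(H·H^T)[12][6] = Σ_j H[12][j]·H[6][j] = (-1)·(-1) + (1)·(1) + (-1)·(1) + (1)·(1) + (-1)·(-1) + (1)·(1) + (-1)·(1) + (-1)·(1) + (-1)·(1) + (1)·(-1) + (1)·(1) + (-1)·(-1) + (-1)·(1) + (1)·(-1) + (1)·(1) + (1)·(1) = 1 + 1 + -1 + 1 + 1 + 1 + -1 + -1 + -1 + -1 + 1 + 1 + -1 + -1 + 1 + 1 = 2.
Rows 12 and 6 are not orthogonal (dot product = 2 ≠ 0), so H is not a Hadamard matrix.

(12,12) entry = 16; (12,6) entry = 2.


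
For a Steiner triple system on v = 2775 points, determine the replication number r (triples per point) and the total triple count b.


An STS(v) is a 2-(v, 3, 1) BIBD: block size k = 3, λ = 1.
Replication: r(k − 1) = λ(v − 1) ⇒ r·2 = 2775 − 1 = 2774 ⇒ r = 1387.
Block count: bk = vr ⇒ b·3 = 2775·1387 = 3848925 ⇒ b = 1282975.

r = 1387, b = 1282975.


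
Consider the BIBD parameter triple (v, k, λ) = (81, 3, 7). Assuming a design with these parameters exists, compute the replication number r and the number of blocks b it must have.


Any 2-(v, k, λ) BIBD satisfies two necessary conditions:
  (i)  Each point sits in r blocks, and counting incidences through any fixed point gives r(k − 1) = λ(v − 1), so r = λ(v − 1)/(k − 1).
  (ii) Total incidences bk = vr, so b = vr/k.
Step 1: r = λ(v − 1)/(k − 1) = 7·(81 − 1)/(3 − 1) = 7·80/2 = 560/2 = 280.
Step 2: b = vr/k = 81·280/3 = 22680/3 = 7560.
Check integrality: r = 280 ∈ Z ✓, b = 7560 ∈ Z ✓.
(These identities are necessary conditions: they determine r and b for any design with these parameters, but do not by themselves prove that one exists.)

r = 280, b = 7560.


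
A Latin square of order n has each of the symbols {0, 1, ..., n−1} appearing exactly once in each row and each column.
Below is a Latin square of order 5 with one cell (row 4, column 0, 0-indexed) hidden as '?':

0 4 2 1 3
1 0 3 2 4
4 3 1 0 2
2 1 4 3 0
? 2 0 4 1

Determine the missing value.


Row 4 contains symbols [0, 1, 2, 4] — missing [3].
Column 0 contains symbols [0, 1, 2, 4] — missing [3].
The missing symbol must appear in both missing sets; intersection = [3].
Therefore the hidden value is 3.

Missing value = 3.


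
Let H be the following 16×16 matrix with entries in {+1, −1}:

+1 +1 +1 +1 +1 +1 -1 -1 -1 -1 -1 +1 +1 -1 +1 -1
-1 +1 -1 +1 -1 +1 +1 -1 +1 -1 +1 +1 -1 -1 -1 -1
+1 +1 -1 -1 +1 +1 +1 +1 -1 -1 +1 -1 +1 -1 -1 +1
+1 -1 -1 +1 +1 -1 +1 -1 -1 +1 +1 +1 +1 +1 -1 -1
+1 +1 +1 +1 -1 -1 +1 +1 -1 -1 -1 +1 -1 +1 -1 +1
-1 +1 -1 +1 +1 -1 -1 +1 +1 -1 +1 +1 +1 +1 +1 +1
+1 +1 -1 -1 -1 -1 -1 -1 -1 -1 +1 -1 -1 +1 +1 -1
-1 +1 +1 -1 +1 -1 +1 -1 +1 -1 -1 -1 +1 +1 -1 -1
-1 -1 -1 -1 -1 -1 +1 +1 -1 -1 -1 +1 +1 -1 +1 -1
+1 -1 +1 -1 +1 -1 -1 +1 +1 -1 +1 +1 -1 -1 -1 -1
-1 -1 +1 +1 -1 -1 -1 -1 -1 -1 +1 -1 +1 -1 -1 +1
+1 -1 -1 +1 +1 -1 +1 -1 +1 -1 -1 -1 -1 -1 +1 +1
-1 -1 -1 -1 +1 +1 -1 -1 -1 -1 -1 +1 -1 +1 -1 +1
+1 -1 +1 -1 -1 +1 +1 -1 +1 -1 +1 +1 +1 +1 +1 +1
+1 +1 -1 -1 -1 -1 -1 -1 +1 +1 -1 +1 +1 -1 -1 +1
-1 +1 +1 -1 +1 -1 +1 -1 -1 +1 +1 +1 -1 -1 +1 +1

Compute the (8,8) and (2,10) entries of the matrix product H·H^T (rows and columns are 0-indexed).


Row 2 of H: [1, 1, -1, -1, 1, 1, 1, 1, -1, -1, 1, -1, 1, -1, -1, 1].
Row 8 of H: [-1, -1, -1, -1, -1, -1, 1, 1, -1, -1, -1, 1, 1, -1, 1, -1].
Row 10 of H: [-1, -1, 1, 1, -1, -1, -1, -1, -1, -1, 1, -1, 1, -1, -1, 1].
(H·H^T)[8][8] = Σ_j H[8][j]·H[8][j] = (-1)² + (-1)² + (-1)² + (-1)² + (-1)² + (-1)² + (1)² + (1)² + (-1)² + (-1)² + (-1)² + (1)² + (1)² + (-1)² + (1)² + (-1)² = 1 + 1 + 1 + 1 + 1 + 1 + 1 + 1 + 1 + 1 + 1 + 1 + 1 + 1 + 1 + 1 = 16.
(H·H^T)[2][10] = Σ_j H[2][j]·H[10][j] = (1)·(-1) + (1)·(-1) + (-1)·(1) + (-1)·(1) + (1)·(-1) + (1)·(-1) + (1)·(-1) + (1)·(-1) + (-1)·(-1) + (-1)·(-1) + (1)·(1) + (-1)·(-1) + (1)·(1) + (-1)·(-1) + (-1)·(-1) + (1)·(1) = -1 + -1 + -1 + -1 + -1 + -1 + -1 + -1 + 1 + 1 + 1 + 1 + 1 + 1 + 1 + 1 = 0.
So rows 2 and 10 are orthogonal; the diagonal entry equals n = 16.

(8,8) entry = 16; (2,10) entry = 0.


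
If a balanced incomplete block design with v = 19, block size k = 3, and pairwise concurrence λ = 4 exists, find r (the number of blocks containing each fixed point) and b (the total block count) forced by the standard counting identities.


Any 2-(v, k, λ) BIBD satisfies two necessary conditions:
  (i)  Each point sits in r blocks, and counting incidences through any fixed point gives r(k − 1) = λ(v − 1), so r = λ(v − 1)/(k − 1).
  (ii) Total incidences bk = vr, so b = vr/k.
Step 1: r = λ(v − 1)/(k − 1) = 4·(19 − 1)/(3 − 1) = 4·18/2 = 72/2 = 36.
Step 2: b = vr/k = 19·36/3 = 684/3 = 228.
Check integrality: r = 36 ∈ Z ✓, b = 228 ∈ Z ✓.
(These identities are necessary conditions: they determine r and b for any design with these parameters, but do not by themselves prove that one exists.)

r = 36, b = 228.
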